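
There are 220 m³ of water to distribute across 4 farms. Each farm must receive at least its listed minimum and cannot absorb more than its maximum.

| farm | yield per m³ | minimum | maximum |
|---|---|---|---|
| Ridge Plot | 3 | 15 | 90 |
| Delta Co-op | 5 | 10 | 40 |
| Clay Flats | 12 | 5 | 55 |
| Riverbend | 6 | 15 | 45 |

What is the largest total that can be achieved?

1370

Meeting every minimum uses 15+10+5+15 = 45 m³, leaving 175.
Rank by yield per m³: Clay Flats 12 > Riverbend 6 > Delta Co-op 5 > Ridge Plot 3.
Give Clay Flats 50 more to hit its cap of 55 → 125 left.
Riverbend: +30 to 45 (cap) → 95 left.
Give Delta Co-op 30 more to hit its cap of 40 → 65 left.
Ridge Plot: +65 (room for 75) → 80. Pool exhausted.
Total = 3×80 + 5×40 + 12×55 + 6×45 = 1370.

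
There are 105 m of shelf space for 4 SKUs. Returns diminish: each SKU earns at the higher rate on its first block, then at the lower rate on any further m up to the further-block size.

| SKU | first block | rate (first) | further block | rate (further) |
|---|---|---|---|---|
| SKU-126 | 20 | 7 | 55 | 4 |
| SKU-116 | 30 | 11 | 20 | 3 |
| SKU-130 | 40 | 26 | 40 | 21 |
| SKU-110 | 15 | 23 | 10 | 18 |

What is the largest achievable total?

2405

Order all 8 blocks by rate: SKU-130/T1 26 > SKU-110/T1 23 > SKU-130/T2 21 > SKU-110/T2 18 > SKU-116/T1 11 > SKU-126/T1 7 > SKU-126/T2 4 > SKU-116/T2 3.
Fill SKU-130 T1 block (40 at 26) ; 65 left.
SKU-110 T1 at 23: fill all 15 ; 50 left.
SKU-130 T2 at 21: fill all 40 ; 10 left.
SKU-110/T2 (18): +10 ; 0 left.
Total = 26×40 + 23×15 + 21×40 + 18×10 = 2405.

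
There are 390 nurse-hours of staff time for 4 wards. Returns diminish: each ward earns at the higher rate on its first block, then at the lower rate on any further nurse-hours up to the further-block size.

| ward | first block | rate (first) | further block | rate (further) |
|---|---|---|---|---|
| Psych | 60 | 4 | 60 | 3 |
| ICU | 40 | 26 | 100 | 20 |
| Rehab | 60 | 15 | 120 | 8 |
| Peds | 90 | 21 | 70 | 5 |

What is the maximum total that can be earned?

6630

Rank every tier by rate: ICU/first 26 > Peds/first 21 > ICU/second 20 > Rehab/first 15 > Rehab/second 8 > Peds/second 5 > Psych/first 4 > Psych/second 3.
ICU first at 26: fill all 40 — 350 left.
Fill Peds first block (90 at 21) — 260 left.
Fill ICU second block (100 at 20) — 160 left.
Rehab first at 15: fill all 60 — 100 left.
100 remain; put them into Rehab second at 8.
Total = 26×40 + 21×90 + 20×100 + 15×60 + 8×100 = 6630.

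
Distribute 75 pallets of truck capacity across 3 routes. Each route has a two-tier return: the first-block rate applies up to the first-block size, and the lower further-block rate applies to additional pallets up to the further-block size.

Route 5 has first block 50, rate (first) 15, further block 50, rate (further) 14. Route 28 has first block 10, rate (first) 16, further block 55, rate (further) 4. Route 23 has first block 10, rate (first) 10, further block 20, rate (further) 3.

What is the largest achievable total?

Order all 6 blocks by rate: Route 28/first 16 > Route 5/first 15 > Route 5/second 14 > Route 23/first 10 > Route 28/second 4 > Route 23/second 3.
Route 28 first at 16: fill all 10 → 65 left.
Route 5 first at 15: fill all 50 → 15 left.
15 remain; put them into Route 5 second at 14.
Total = 16×10 + 15×50 + 14×15 = 1120.

1120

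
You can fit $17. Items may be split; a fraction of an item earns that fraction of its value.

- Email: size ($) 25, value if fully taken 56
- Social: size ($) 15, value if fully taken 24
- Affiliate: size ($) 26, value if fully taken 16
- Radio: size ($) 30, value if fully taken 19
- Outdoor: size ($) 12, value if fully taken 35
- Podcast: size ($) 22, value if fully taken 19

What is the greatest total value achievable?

Best value per unit of size first: Outdoor 35/12≈2.92, Email 56/25≈2.24, Social 24/15≈1.6, Podcast 19/22≈0.864, Radio 19/30≈0.633, Affiliate 16/26≈0.615.
Outdoor: take in full, 12 $ for value 35 — 5 left.
5 $ left: a 5/25 share of Email gives 56×5/25 = 11.2.
Total value = 46.2.

46.2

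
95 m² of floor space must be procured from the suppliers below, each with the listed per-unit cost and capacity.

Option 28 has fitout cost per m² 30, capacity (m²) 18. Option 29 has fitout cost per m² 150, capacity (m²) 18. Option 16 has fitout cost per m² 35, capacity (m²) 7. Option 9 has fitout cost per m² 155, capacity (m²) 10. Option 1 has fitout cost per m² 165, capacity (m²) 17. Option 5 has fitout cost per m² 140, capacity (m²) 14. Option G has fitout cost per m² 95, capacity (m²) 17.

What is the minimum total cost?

10425

Cheapest first:
Take 18 from Option 28 at 30 — need 77 more.
Option 16 (35): use full 7 — 70 m² to go.
Take 17 from Option G at 95 — need 53 more.
Option 5 at 140: take all 14 m² — 39 still needed.
Take 18 from Option 29 at 150 — need 21 more.
Option 9 at 155: take all 10 m² — 11 still needed.
Option 1 at 165: take 11 of its 17 — requirement met.
Cost = 18×30 + 7×35 + 17×95 + 14×140 + 18×150 + 10×155 + 11×165 = 10425.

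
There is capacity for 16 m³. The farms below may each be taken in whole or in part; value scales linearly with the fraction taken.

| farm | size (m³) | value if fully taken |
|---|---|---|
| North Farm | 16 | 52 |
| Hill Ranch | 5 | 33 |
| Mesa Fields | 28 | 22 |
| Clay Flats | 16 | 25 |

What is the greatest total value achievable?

68.75

Sort by value density: Hill Ranch 33/5≈6.6, North Farm 52/16≈3.25, Clay Flats 25/16≈1.56, Mesa Fields 22/28≈0.786.
Take all of Hill Ranch (5 m³, value 33) → 11 m³ left.
Fill the last 11 m³ with part of North Farm: 11/16 of it earns 35.75.
Total value = 68.75.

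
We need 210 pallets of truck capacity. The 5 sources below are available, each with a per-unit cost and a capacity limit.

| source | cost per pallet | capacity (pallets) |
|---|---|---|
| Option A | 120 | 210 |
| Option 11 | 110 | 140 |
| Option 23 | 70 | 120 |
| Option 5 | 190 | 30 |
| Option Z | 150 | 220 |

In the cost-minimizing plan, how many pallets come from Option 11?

Use sources in increasing cost order.
Option 23 (70): use full 120 — 90 pallets to go.
Option 11 (110): take the remaining 90 — done.
Option A, Option Z, Option 5: unused.

90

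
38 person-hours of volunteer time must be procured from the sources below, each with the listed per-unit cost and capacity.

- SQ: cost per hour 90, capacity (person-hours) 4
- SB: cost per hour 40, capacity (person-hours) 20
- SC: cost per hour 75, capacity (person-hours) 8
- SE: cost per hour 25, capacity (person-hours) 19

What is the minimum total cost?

Use sources in increasing cost order.
SE at 25: take all 19 person-hours ; 19 still needed.
Take 19 from SB at 40 to finish.
SC, SQ: unused.
Cost = 19×25 + 19×40 = 1235.

1235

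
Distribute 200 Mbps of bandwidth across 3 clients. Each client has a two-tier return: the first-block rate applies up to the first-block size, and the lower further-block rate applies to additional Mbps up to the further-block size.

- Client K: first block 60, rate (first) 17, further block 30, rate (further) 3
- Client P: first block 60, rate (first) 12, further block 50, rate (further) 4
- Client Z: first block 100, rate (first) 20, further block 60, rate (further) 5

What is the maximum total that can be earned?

3500

Treat each block as its own option and order by rate: Client Z/first 20 > Client K/first 17 > Client P/first 12 > Client Z/second 5 > Client P/second 4 > Client K/second 3.
Client Z/first (20): +100 ; 100 left.
Client K first at 17: fill all 60 ; 40 left.
40 remain; put them into Client P first at 12.
Total = 20×100 + 17×60 + 12×40 = 3500.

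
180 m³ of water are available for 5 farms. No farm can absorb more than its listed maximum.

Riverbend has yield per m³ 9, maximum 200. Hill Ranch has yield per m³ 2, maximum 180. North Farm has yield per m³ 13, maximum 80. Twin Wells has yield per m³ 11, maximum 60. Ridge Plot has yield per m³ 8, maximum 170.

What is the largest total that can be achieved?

Order the farms by yield per m³: North Farm 13 > Twin Wells 11 > Riverbend 9 > Ridge Plot 8 > Hill Ranch 2.
North Farm: +80 to 80 (cap) → 100 left.
Twin Wells takes 60 to reach its cap of 60 → 40 left.
Only 40 left; Riverbend takes them to reach 40.
Total = 9×40 + 13×80 + 11×60 = 2060.

2060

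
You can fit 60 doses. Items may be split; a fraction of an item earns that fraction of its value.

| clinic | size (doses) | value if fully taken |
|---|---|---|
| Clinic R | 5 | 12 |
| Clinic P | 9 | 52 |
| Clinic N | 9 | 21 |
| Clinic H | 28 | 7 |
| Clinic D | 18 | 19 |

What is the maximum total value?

Rank by value-to-size ratio: Clinic P 52/9≈5.78, Clinic R 12/5≈2.4, Clinic N 21/9≈2.33, Clinic D 19/18≈1.06, Clinic H 7/28≈0.25.
Clinic P: take in full, 9 doses for value 52 → 51 left.
All 5 doses of Clinic R fit (value 12) → 46 remain.
All 9 doses of Clinic N fit (value 21) → 37 remain.
All 18 doses of Clinic D fit (value 19) → 19 remain.
19 doses left: a 19/28 share of Clinic H gives 7×19/28 = 4.75.
Total value = 108.75.

108.75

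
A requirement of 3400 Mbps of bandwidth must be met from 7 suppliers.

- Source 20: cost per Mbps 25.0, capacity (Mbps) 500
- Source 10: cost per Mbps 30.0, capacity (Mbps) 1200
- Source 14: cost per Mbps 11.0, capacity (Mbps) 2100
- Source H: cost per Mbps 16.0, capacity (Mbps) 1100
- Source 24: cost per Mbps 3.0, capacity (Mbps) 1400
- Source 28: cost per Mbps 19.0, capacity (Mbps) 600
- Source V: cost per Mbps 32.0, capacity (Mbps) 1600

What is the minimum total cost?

Use suppliers in increasing cost order.
Source 24 (3.0): use full 1400 → 2000 Mbps to go.
Source 14 (11.0): take the remaining 2000 → done.
Source H, Source 28, Source 20, Source 10, Source V: unused.
Cost = 1400×3.0 + 2000×11.0 = 26200.

26200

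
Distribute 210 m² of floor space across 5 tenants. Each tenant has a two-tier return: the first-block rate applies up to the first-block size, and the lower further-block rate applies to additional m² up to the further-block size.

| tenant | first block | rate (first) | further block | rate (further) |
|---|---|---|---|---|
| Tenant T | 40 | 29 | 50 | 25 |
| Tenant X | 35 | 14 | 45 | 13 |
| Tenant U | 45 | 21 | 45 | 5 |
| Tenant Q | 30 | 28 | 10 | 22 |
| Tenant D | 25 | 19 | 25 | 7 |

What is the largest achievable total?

5030

Rank every tier by rate: Tenant T/first 29 > Tenant Q/first 28 > Tenant T/second 25 > Tenant Q/second 22 > Tenant U/first 21 > Tenant D/first 19 > Tenant X/first 14 > Tenant X/second 13 > Tenant D/second 7 > Tenant U/second 5.
Fill Tenant T first block (40 at 29) ; 170 left.
Tenant Q/first (28): +30 ; 140 left.
Tenant T second at 25: fill all 50 ; 90 left.
Tenant Q/second (22): +10 ; 80 left.
Tenant U/first (21): +45 ; 35 left.
Tenant D/first (19): +25 ; 10 left.
Tenant X first at 14: only 10 left, fill 10.
Total = 29×40 + 28×30 + 25×50 + 22×10 + 21×45 + 19×25 + 14×10 = 5030.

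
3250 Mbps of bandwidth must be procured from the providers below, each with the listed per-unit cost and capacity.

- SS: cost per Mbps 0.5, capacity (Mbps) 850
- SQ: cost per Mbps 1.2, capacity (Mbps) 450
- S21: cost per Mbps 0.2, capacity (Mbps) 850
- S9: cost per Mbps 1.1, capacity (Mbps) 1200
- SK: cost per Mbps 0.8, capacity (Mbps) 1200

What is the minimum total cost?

1940

Use providers in increasing cost order.
Take 850 from S21 at 0.2 ; need 2400 more.
SS at 0.5: take all 850 Mbps ; 1550 still needed.
SK at 0.8: take all 1200 Mbps ; 350 still needed.
Take 350 from S9 at 1.1 to finish.
SQ: unused.
Cost = 850×0.2 + 850×0.5 + 1200×0.8 + 350×1.1 = 1940.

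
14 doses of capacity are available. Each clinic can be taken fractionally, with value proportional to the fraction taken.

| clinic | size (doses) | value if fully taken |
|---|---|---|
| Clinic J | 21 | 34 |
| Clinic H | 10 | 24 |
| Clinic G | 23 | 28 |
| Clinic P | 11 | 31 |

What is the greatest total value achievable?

38.2

Rank by value-to-size ratio: Clinic P 31/11≈2.82, Clinic H 24/10≈2.4, Clinic J 34/21≈1.62, Clinic G 28/23≈1.22.
Take all of Clinic P (11 doses, value 31) → 3 doses left.
Fill the last 3 doses with part of Clinic H: 3/10 of it earns 7.2.
Total value = 38.2.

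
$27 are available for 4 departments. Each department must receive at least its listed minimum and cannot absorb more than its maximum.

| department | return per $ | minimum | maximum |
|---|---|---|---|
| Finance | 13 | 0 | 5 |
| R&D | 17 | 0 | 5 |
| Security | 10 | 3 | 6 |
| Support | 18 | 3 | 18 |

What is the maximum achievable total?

Meeting every minimum uses 0+0+3+3 = 6 $, leaving 21.
Rank by return per $: Support 18 > R&D 17 > Finance 13 > Security 10.
Support: +15 to 18 (cap) → 6 left.
Give R&D 5 more to hit its cap of 5 → 1 left.
Finance: +1 (room for 5) → 1. Pool exhausted.
Total = 13×1 + 17×5 + 10×3 + 18×18 = 452.

452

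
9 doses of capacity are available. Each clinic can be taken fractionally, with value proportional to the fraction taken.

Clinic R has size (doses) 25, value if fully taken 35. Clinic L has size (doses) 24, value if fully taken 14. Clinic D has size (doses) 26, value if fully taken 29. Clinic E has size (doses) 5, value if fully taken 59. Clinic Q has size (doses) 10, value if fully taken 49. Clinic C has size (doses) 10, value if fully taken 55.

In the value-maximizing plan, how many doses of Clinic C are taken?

4

Sort by value density: Clinic E 59/5≈11.8, Clinic C 55/10≈5.5, Clinic Q 49/10≈4.9, Clinic R 35/25≈1.4, Clinic D 29/26≈1.12, Clinic L 14/24≈0.583.
Take all of Clinic E (5 doses, value 59) → 4 doses left.
Fill the last 4 doses with part of Clinic C: 4/10 of it earns 22.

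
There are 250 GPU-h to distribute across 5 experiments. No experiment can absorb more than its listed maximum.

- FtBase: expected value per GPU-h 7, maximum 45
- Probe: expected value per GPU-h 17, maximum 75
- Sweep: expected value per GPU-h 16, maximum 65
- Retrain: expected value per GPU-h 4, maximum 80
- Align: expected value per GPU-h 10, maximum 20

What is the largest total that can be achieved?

3010

Order the experiments by expected value per GPU-h: Probe 17 > Sweep 16 > Align 10 > FtBase 7 > Retrain 4.
Give Probe 75 to hit its cap of 75 ; 175 left.
Give Sweep 65 to hit its cap of 65 ; 110 left.
Give Align 20 to hit its cap of 20 ; 90 left.
FtBase takes 45 to reach its cap of 45 ; 45 left.
Only 45 left; Retrain takes them to reach 45.
Total = 7×45 + 17×75 + 16×65 + 4×45 + 10×20 = 3010.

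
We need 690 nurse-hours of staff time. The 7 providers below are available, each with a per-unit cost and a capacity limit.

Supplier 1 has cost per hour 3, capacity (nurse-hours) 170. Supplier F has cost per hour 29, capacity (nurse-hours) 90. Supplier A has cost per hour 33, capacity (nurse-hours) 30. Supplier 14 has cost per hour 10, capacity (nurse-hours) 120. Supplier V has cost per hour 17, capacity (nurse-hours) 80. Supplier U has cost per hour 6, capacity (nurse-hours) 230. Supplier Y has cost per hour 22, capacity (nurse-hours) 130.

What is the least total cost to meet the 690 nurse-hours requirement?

Use providers in increasing cost order.
Take 170 from Supplier 1 at 3 — need 520 more.
Supplier U (6): use full 230 — 290 nurse-hours to go.
Supplier 14 at 10: take all 120 nurse-hours — 170 still needed.
Take 80 from Supplier V at 17 — need 90 more.
Supplier Y (22): take the remaining 90 — done.
Supplier F, Supplier A: unused.
Cost = 170×3 + 230×6 + 120×10 + 80×17 + 90×22 = 6430.

6430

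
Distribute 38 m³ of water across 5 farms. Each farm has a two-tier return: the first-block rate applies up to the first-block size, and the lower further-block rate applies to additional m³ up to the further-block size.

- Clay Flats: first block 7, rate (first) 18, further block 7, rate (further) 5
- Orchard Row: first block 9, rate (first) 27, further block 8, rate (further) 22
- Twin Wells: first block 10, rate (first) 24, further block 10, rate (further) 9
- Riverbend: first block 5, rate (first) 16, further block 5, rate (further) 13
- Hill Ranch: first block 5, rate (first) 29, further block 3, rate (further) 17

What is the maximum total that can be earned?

Rank every tier by rate: Hill Ranch/first 29 > Orchard Row/first 27 > Twin Wells/first 24 > Orchard Row/second 22 > Clay Flats/first 18 > Hill Ranch/second 17 > Riverbend/first 16 > Riverbend/second 13 > Twin Wells/second 9 > Clay Flats/second 5.
Hill Ranch/first (29): +5 ; 33 left.
Fill Orchard Row first block (9 at 27) ; 24 left.
Twin Wells first at 24: fill all 10 ; 14 left.
Fill Orchard Row second block (8 at 22) ; 6 left.
6 remain; put them into Clay Flats first at 18.
Total = 29×5 + 27×9 + 24×10 + 22×8 + 18×6 = 912.

912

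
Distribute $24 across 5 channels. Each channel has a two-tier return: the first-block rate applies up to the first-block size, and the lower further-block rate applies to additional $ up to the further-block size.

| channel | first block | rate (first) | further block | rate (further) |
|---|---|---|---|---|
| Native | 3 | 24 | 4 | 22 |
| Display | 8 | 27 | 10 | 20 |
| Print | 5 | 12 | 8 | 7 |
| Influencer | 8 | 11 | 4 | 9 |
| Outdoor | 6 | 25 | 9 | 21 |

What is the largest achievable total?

589

Rank every tier by rate: Display/first 27 > Outdoor/first 25 > Native/first 24 > Native/second 22 > Outdoor/second 21 > Display/second 20 > Print/first 12 > Influencer/first 11 > Influencer/second 9 > Print/second 7.
Display/first (27): +8 ; 16 left.
Fill Outdoor first block (6 at 25) ; 10 left.
Native/first (24): +3 ; 7 left.
Fill Native second block (4 at 22) ; 3 left.
Outdoor/second: +3 of 9 at 21; pool empty.
Total = 27×8 + 25×6 + 24×3 + 22×4 + 21×3 = 589.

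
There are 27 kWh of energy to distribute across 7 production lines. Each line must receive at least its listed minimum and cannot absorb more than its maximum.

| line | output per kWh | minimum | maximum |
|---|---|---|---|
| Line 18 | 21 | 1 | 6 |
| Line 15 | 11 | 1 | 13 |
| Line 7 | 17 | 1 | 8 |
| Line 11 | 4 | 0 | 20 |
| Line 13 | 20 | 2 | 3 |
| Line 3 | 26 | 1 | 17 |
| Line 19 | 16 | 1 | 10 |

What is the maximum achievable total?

631

Meeting every minimum uses 1+1+1+0+2+1+1 = 7 kWh, leaving 20.
Rank by output per kWh: Line 3 26 > Line 18 21 > Line 13 20 > Line 7 17 > Line 19 16 > Line 15 11 > Line 11 4.
Give Line 3 16 more to hit its cap of 17 → 4 left.
Line 18: +4 (room for 5) → 5. Pool exhausted.
Total = 21×5 + 11×1 + 17×1 + 20×2 + 26×17 + 16×1 = 631.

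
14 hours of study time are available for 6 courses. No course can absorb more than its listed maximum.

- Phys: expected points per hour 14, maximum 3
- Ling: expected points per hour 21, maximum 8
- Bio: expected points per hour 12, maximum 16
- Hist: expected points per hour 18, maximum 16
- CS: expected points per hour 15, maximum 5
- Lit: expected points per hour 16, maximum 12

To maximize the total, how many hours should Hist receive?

6

Highest expected points per hour first: Ling 21 > Hist 18 > Lit 16 > CS 15 > Phys 14 > Bio 12.
Give Ling 8 to hit its cap of 8 — 6 left.
Only 6 left; Hist takes them to reach 6.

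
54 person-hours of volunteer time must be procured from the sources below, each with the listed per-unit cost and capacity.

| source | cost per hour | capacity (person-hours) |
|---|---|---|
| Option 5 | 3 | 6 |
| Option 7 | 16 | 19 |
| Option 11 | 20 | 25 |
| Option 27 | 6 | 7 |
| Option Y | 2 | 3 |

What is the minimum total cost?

Use sources in increasing cost order.
Option Y at 2: take all 3 person-hours — 51 still needed.
Take 6 from Option 5 at 3 — need 45 more.
Option 27 at 6: take all 7 person-hours — 38 still needed.
Take 19 from Option 7 at 16 — need 19 more.
Option 11 (20): take the remaining 19 — done.
Cost = 3×2 + 6×3 + 7×6 + 19×16 + 19×20 = 750.

750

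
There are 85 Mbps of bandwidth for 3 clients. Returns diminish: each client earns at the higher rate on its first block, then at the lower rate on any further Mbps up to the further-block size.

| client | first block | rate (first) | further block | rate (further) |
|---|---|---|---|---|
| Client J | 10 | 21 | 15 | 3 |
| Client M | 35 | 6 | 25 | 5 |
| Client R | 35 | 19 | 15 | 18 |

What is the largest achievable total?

Treat each block as its own option and order by rate: Client J/T1 21 > Client R/T1 19 > Client R/T2 18 > Client M/T1 6 > Client M/T2 5 > Client J/T2 3.
Client J T1 at 21: fill all 10 ; 75 left.
Fill Client R T1 block (35 at 19) ; 40 left.
Fill Client R T2 block (15 at 18) ; 25 left.
25 remain; put them into Client M T1 at 6.
Total = 21×10 + 19×35 + 18×15 + 6×25 = 1295.

1295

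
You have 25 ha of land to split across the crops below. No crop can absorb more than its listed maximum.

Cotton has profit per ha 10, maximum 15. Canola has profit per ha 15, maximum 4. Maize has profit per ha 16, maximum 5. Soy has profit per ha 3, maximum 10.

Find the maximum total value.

293

Rank by profit per ha: Maize 16 > Canola 15 > Cotton 10 > Soy 3.
Maize takes 5 to reach its cap of 5 → 20 left.
Give Canola 4 to hit its cap of 4 → 16 left.
Cotton takes 15 to reach its cap of 15 → 1 left.
Soy has room for 10 but only 1 remain, so it gets 1.
Total = 10×15 + 15×4 + 16×5 + 3×1 = 293.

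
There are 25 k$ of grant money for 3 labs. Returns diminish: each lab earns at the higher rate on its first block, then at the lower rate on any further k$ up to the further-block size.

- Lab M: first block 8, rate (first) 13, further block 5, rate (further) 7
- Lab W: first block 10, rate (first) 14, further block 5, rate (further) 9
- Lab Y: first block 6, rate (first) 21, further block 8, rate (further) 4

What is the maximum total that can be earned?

Rank every tier by rate: Lab Y/T1 21 > Lab W/T1 14 > Lab M/T1 13 > Lab W/T2 9 > Lab M/T2 7 > Lab Y/T2 4.
Lab Y T1 at 21: fill all 6 ; 19 left.
Lab W/T1 (14): +10 ; 9 left.
Lab M T1 at 13: fill all 8 ; 1 left.
Lab W T2 at 9: only 1 left, fill 1.
Total = 21×6 + 14×10 + 13×8 + 9×1 = 379.

379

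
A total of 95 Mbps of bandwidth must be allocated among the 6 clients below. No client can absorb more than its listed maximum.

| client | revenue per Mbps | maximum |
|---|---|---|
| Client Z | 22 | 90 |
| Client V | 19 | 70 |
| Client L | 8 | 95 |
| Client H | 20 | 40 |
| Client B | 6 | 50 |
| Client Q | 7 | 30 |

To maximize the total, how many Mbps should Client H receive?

5

Rank by revenue per Mbps: Client Z 22 > Client H 20 > Client V 19 > Client L 8 > Client Q 7 > Client B 6.
Client Z: +90 to 90 (cap) — 5 left.
Client H has room for 40 but only 5 remain, so it gets 5.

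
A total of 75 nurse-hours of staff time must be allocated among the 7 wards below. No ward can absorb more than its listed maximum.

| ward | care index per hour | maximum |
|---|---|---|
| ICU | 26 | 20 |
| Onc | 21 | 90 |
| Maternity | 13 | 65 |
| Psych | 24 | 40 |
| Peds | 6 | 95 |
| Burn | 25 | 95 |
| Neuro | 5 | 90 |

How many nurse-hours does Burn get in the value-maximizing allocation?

55

Rank by care index per hour: ICU 26 > Burn 25 > Psych 24 > Onc 21 > Maternity 13 > Peds 6 > Neuro 5.
Give ICU 20 to hit its cap of 20 ; 55 left.
Only 55 left; Burn takes them to reach 55.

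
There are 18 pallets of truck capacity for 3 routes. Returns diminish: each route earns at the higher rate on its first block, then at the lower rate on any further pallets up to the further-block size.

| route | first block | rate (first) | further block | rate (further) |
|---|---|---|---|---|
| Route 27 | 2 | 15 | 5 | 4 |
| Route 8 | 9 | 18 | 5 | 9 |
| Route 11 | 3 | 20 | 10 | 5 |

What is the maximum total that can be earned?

Order all 6 blocks by rate: Route 11/first 20 > Route 8/first 18 > Route 27/first 15 > Route 8/second 9 > Route 11/second 5 > Route 27/second 4.
Route 11 first at 20: fill all 3 ; 15 left.
Fill Route 8 first block (9 at 18) ; 6 left.
Fill Route 27 first block (2 at 15) ; 4 left.
Route 8 second at 9: only 4 left, fill 4.
Total = 20×3 + 18×9 + 15×2 + 9×4 = 288.

288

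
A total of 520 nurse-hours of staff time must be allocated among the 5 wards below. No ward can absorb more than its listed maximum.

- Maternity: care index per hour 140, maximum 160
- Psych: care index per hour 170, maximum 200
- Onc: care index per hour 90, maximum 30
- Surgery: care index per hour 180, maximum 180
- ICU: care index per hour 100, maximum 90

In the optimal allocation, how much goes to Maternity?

Highest care index per hour first: Surgery 180 > Psych 170 > Maternity 140 > ICU 100 > Onc 90.
Surgery: +180 to 180 (cap) — 340 left.
Give Psych 200 to hit its cap of 200 — 140 left.
Maternity has room for 160 but only 140 remain, so it gets 140.

140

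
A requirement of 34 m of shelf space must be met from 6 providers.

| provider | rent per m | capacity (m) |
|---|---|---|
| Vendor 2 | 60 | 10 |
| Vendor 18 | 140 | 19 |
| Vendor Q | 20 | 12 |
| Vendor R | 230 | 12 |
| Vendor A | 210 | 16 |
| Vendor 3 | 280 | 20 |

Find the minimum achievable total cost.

2520

Use providers in increasing cost order.
Vendor Q at 20: take all 12 m — 22 still needed.
Take 10 from Vendor 2 at 60 — need 12 more.
Vendor 18 (140): take the remaining 12 — done.
Vendor A, Vendor R, Vendor 3: unused.
Cost = 12×20 + 10×60 + 12×140 = 2520.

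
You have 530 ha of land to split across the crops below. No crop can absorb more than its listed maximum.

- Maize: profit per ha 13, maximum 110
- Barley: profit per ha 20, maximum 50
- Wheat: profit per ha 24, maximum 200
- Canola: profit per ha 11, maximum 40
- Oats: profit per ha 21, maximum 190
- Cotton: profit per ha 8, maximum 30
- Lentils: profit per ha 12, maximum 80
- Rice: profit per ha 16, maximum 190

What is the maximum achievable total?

11230

Rank by profit per ha: Wheat 24 > Oats 21 > Barley 20 > Rice 16 > Maize 13 > Lentils 12 > Canola 11 > Cotton 8.
Wheat takes 200 to reach its cap of 200 — 330 left.
Oats takes 190 to reach its cap of 190 — 140 left.
Barley: +50 to 50 (cap) — 90 left.
Rice: +90 (room for 190) → 90. Pool exhausted.
Total = 20×50 + 24×200 + 21×190 + 16×90 = 11230.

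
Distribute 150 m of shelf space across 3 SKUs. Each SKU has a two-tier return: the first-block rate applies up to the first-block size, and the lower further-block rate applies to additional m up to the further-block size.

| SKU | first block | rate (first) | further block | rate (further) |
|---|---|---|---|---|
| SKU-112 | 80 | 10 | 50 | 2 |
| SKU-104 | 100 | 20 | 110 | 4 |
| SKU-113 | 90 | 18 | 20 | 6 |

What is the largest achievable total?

Rank every tier by rate: SKU-104/T1 20 > SKU-113/T1 18 > SKU-112/T1 10 > SKU-113/T2 6 > SKU-104/T2 4 > SKU-112/T2 2.
SKU-104 T1 at 20: fill all 100 → 50 left.
SKU-113 T1 at 18: only 50 left, fill 50.
Total = 20×100 + 18×50 = 2900.

2900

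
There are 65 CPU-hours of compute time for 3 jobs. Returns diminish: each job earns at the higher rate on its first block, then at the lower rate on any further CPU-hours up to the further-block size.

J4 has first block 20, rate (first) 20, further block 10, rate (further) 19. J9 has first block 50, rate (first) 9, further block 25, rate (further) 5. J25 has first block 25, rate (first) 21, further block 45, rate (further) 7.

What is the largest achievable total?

1205

Rank every tier by rate: J25/tier1 21 > J4/tier1 20 > J4/tier2 19 > J9/tier1 9 > J25/tier2 7 > J9/tier2 5.
Fill J25 tier1 block (25 at 21) — 40 left.
J4 tier1 at 20: fill all 20 — 20 left.
J4/tier2 (19): +10 — 10 left.
J9 tier1 at 9: only 10 left, fill 10.
Total = 21×25 + 20×20 + 19×10 + 9×10 = 1205.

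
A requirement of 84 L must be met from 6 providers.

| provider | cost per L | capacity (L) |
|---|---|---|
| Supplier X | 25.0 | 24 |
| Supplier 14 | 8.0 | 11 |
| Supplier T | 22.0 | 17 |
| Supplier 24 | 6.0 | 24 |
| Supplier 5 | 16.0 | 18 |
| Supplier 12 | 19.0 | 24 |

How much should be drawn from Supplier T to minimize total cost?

7

Cheapest first:
Take 24 from Supplier 24 at 6.0 ; need 60 more.
Take 11 from Supplier 14 at 8.0 ; need 49 more.
Take 18 from Supplier 5 at 16.0 ; need 31 more.
Supplier 12 at 19.0: take all 24 L ; 7 still needed.
Supplier T (22.0): take the remaining 7 ; done.
Supplier X: unused.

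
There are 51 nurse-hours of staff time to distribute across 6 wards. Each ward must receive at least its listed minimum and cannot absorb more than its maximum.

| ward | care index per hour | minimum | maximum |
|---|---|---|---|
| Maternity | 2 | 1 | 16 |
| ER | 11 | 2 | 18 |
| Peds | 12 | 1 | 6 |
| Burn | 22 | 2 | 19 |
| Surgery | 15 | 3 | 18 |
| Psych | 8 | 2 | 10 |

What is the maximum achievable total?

Meeting every minimum uses 1+2+1+2+3+2 = 11 nurse-hours, leaving 40.
Highest care index per hour first: Burn 22 > Surgery 15 > Peds 12 > ER 11 > Psych 8 > Maternity 2.
Burn: +17 to 19 (cap) → 23 left.
Surgery: +15 to 18 (cap) → 8 left.
Peds takes 5 more to reach its cap of 6 → 3 left.
ER has room for 16 more but only 3 remain, so it gets 5.
Total = 2×1 + 11×5 + 12×6 + 22×19 + 15×18 + 8×2 = 833.

833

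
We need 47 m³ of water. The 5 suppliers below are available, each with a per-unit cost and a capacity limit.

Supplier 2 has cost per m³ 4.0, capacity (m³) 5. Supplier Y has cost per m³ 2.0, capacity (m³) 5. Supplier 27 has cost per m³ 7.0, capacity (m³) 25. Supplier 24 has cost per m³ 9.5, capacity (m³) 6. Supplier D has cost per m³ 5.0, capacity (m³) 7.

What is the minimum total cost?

Use suppliers in increasing cost order.
Take 5 from Supplier Y at 2.0 ; need 42 more.
Supplier 2 at 4.0: take all 5 m³ ; 37 still needed.
Supplier D (5.0): use full 7 ; 30 m³ to go.
Take 25 from Supplier 27 at 7.0 ; need 5 more.
Supplier 24 at 9.5: take 5 of its 6 ; requirement met.
Cost = 5×2.0 + 5×4.0 + 7×5.0 + 25×7.0 + 5×9.5 = 287.5.

287.5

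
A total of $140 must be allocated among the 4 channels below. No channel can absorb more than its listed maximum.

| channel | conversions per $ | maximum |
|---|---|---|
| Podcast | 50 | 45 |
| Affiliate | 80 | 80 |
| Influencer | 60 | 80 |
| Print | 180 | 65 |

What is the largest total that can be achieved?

17700

Rank by conversions per $: Print 180 > Affiliate 80 > Influencer 60 > Podcast 50.
Print: +65 to 65 (cap) — 75 left.
Only 75 left; Affiliate takes them to reach 75.
Total = 80×75 + 180×65 = 17700.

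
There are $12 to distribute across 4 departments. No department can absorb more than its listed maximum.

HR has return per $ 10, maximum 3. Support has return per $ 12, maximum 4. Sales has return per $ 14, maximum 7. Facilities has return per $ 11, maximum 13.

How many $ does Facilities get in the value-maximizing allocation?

Rank by return per $: Sales 14 > Support 12 > Facilities 11 > HR 10.
Give Sales 7 to hit its cap of 7 → 5 left.
Support: +4 to 4 (cap) → 1 left.
Facilities: +1 (room for 13) → 1. Pool exhausted.

1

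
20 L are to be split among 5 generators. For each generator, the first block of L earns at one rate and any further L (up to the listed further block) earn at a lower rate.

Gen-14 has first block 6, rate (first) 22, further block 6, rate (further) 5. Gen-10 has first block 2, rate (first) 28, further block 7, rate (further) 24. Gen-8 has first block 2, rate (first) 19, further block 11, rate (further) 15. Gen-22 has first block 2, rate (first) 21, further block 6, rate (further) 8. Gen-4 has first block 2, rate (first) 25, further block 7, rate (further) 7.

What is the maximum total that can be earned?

Treat each block as its own option and order by rate: Gen-10/tier1 28 > Gen-4/tier1 25 > Gen-10/tier2 24 > Gen-14/tier1 22 > Gen-22/tier1 21 > Gen-8/tier1 19 > Gen-8/tier2 15 > Gen-22/tier2 8 > Gen-4/tier2 7 > Gen-14/tier2 5.
Gen-10/tier1 (28): +2 → 18 left.
Fill Gen-4 tier1 block (2 at 25) → 16 left.
Gen-10/tier2 (24): +7 → 9 left.
Gen-14/tier1 (22): +6 → 3 left.
Fill Gen-22 tier1 block (2 at 21) → 1 left.
Gen-8 tier1 at 19: only 1 left, fill 1.
Total = 28×2 + 25×2 + 24×7 + 22×6 + 21×2 + 19×1 = 467.

467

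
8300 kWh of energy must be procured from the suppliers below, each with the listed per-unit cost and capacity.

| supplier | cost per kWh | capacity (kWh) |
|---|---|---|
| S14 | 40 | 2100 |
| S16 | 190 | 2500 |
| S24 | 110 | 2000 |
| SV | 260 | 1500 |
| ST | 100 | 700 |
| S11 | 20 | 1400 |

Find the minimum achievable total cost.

801000

Fill from the cheapest supplier first.
S11 at 20: take all 1400 kWh — 6900 still needed.
S14 at 40: take all 2100 kWh — 4800 still needed.
Take 700 from ST at 100 — need 4100 more.
S24 (110): use full 2000 — 2100 kWh to go.
S16 at 190: take 2100 of its 2500 — requirement met.
SV: unused.
Cost = 1400×20 + 2100×40 + 700×100 + 2000×110 + 2100×190 = 801000.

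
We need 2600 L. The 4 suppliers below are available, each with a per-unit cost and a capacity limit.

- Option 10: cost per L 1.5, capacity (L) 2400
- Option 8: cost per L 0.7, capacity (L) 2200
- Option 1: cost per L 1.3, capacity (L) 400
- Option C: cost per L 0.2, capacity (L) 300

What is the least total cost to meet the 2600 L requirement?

Fill from the cheapest supplier first.
Option C at 0.2: take all 300 L — 2300 still needed.
Option 8 at 0.7: take all 2200 L — 100 still needed.
Take 100 from Option 1 at 1.3 to finish.
Option 10: unused.
Cost = 300×0.2 + 2200×0.7 + 100×1.3 = 1730.

1730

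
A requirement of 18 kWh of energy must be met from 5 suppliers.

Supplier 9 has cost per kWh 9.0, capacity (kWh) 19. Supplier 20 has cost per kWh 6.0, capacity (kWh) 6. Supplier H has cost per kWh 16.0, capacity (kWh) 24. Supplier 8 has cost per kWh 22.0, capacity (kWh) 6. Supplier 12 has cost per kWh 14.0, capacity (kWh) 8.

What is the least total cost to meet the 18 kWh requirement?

Fill from the cheapest supplier first.
Take 6 from Supplier 20 at 6.0 ; need 12 more.
Take 12 from Supplier 9 at 9.0 to finish.
Supplier 12, Supplier H, Supplier 8: unused.
Cost = 6×6.0 + 12×9.0 = 144.

144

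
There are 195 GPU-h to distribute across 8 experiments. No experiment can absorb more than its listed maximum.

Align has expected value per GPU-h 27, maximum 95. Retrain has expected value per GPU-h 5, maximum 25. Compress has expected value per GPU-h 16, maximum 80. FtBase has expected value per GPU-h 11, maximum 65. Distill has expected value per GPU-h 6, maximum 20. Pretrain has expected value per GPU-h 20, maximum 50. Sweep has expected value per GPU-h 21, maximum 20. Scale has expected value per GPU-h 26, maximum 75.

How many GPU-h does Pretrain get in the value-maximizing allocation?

5

Highest expected value per GPU-h first: Align 27 > Scale 26 > Sweep 21 > Pretrain 20 > Compress 16 > FtBase 11 > Distill 6 > Retrain 5.
Give Align 95 to hit its cap of 95 ; 100 left.
Give Scale 75 to hit its cap of 75 ; 25 left.
Give Sweep 20 to hit its cap of 20 ; 5 left.
Pretrain: +5 (room for 50) → 5. Pool exhausted.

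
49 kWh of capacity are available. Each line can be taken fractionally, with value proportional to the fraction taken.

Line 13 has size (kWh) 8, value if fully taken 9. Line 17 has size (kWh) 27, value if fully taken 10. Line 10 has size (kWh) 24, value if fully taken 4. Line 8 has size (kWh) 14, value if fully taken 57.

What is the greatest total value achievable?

Sort by value density: Line 8 57/14≈4.07, Line 13 9/8≈1.12, Line 17 10/27≈0.37, Line 10 4/24≈0.167.
Take all of Line 8 (14 kWh, value 57) ; 35 kWh left.
All 8 kWh of Line 13 fit (value 9) ; 27 remain.
All 27 kWh of Line 17 fit (value 10) ; 0 remain.
Total value = 76.

76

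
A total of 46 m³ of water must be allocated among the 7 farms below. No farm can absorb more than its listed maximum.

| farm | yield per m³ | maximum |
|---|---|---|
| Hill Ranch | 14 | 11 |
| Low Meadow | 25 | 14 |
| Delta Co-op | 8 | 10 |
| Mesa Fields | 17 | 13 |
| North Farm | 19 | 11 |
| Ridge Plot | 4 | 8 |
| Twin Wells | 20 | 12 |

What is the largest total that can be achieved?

952

Highest yield per m³ first: Low Meadow 25 > Twin Wells 20 > North Farm 19 > Mesa Fields 17 > Hill Ranch 14 > Delta Co-op 8 > Ridge Plot 4.
Give Low Meadow 14 to hit its cap of 14 — 32 left.
Twin Wells takes 12 to reach its cap of 12 — 20 left.
North Farm takes 11 to reach its cap of 11 — 9 left.
Mesa Fields has room for 13 but only 9 remain, so it gets 9.
Total = 25×14 + 17×9 + 19×11 + 20×12 = 952.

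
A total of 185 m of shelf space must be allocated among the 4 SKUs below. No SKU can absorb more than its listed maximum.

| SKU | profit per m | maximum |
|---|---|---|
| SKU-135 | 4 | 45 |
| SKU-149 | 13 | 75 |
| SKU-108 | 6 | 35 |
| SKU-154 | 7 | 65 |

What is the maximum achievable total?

Order the SKUs by profit per m: SKU-149 13 > SKU-154 7 > SKU-108 6 > SKU-135 4.
SKU-149 takes 75 to reach its cap of 75 ; 110 left.
SKU-154: +65 to 65 (cap) ; 45 left.
Give SKU-108 35 to hit its cap of 35 ; 10 left.
Only 10 left; SKU-135 takes them to reach 10.
Total = 4×10 + 13×75 + 6×35 + 7×65 = 1680.

1680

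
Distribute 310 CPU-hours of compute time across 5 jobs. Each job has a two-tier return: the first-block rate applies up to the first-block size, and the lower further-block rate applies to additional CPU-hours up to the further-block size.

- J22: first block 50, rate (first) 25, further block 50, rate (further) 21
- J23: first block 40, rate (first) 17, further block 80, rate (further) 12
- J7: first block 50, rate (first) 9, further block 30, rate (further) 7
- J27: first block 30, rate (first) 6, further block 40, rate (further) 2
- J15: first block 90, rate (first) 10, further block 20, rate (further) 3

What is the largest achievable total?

4840

Order all 10 blocks by rate: J22/first 25 > J22/second 21 > J23/first 17 > J23/second 12 > J15/first 10 > J7/first 9 > J7/second 7 > J27/first 6 > J15/second 3 > J27/second 2.
J22 first at 25: fill all 50 — 260 left.
J22 second at 21: fill all 50 — 210 left.
Fill J23 first block (40 at 17) — 170 left.
J23 second at 12: fill all 80 — 90 left.
J15/first (10): +90 — 0 left.
Total = 25×50 + 21×50 + 17×40 + 12×80 + 10×90 = 4840.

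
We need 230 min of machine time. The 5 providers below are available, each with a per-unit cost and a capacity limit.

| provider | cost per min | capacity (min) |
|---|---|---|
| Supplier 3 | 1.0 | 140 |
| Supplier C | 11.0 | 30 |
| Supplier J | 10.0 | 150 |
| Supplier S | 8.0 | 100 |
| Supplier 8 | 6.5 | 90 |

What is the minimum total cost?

Cheapest first:
Take 140 from Supplier 3 at 1.0 ; need 90 more.
Supplier 8 at 6.5: take all 90 min ; 0 still needed.
Supplier S, Supplier J, Supplier C: unused.
Cost = 140×1.0 + 90×6.5 = 725.

725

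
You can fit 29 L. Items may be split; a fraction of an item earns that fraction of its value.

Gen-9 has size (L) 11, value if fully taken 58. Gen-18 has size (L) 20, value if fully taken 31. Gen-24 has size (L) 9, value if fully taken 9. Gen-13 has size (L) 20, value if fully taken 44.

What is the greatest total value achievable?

97.6

Best value per unit of size first: Gen-9 58/11≈5.27, Gen-13 44/20≈2.2, Gen-18 31/20≈1.55, Gen-24 9/9≈1.
All 11 L of Gen-9 fit (value 58) → 18 remain.
18 L left: a 18/20 share of Gen-13 gives 44×18/20 = 39.6.
Total value = 97.6.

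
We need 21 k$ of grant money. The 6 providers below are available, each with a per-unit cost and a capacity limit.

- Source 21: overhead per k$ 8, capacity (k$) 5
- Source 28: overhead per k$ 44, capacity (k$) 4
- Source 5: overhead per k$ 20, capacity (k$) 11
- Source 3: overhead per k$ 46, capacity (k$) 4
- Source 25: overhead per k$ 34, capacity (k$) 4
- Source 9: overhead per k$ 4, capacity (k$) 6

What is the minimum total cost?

264

Use providers in increasing cost order.
Take 6 from Source 9 at 4 ; need 15 more.
Source 21 at 8: take all 5 k$ ; 10 still needed.
Source 5 at 20: take 10 of its 11 ; requirement met.
Source 25, Source 28, Source 3: unused.
Cost = 6×4 + 5×8 + 10×20 = 264.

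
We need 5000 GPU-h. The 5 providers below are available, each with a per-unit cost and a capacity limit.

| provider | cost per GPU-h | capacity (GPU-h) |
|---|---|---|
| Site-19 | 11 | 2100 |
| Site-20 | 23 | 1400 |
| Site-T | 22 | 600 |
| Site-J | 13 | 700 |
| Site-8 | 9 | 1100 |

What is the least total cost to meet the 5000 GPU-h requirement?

Cheapest first:
Take 1100 from Site-8 at 9 — need 3900 more.
Site-19 (11): use full 2100 — 1800 GPU-h to go.
Site-J (13): use full 700 — 1100 GPU-h to go.
Site-T at 22: take all 600 GPU-h — 500 still needed.
Site-20 at 23: take 500 of its 1400 — requirement met.
Cost = 1100×9 + 2100×11 + 700×13 + 600×22 + 500×23 = 66800.

66800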